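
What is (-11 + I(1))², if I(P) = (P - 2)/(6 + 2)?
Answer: 7921/64 ≈ 123.77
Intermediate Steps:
I(P) = -¼ + P/8 (I(P) = (-2 + P)/8 = (-2 + P)*(⅛) = -¼ + P/8)
(-11 + I(1))² = (-11 + (-¼ + (⅛)*1))² = (-11 + (-¼ + ⅛))² = (-11 - ⅛)² = (-89/8)² = 7921/64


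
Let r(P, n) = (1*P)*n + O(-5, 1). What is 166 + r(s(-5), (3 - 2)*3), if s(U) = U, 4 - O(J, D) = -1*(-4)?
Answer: 151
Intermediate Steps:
O(J, D) = 0 (O(J, D) = 4 - (-1)*(-4) = 4 - 1*4 = 4 - 4 = 0)
r(P, n) = P*n (r(P, n) = (1*P)*n + 0 = P*n + 0 = P*n)
166 + r(s(-5), (3 - 2)*3) = 166 - 5*(3 - 2)*3 = 166 - 5*3 = 166 - 15 = 151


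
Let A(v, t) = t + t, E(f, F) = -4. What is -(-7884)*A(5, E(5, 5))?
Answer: -63072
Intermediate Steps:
A(v, t) = 2*t
-(-7884)*A(5, E(5, 5)) = -(-7884)*2*(-4) = -(-7884)*(-8) = -2628*24 = -63072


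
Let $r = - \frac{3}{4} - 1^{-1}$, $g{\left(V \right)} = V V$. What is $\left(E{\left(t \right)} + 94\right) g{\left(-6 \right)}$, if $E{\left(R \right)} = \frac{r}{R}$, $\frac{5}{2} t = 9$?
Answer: $\frac{6733}{2} \approx 3366.5$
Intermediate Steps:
$g{\left(V \right)} = V^{2}$
$t = \frac{18}{5}$ ($t = \frac{2}{5} \cdot 9 = \frac{18}{5} \approx 3.6$)
$r = - \frac{7}{4}$ ($r = \left(-3\right) \frac{1}{4} - 1 = - \frac{3}{4} - 1 = - \frac{7}{4} \approx -1.75$)
$E{\left(R \right)} = - \frac{7}{4 R}$
$\left(E{\left(t \right)} + 94\right) g{\left(-6 \right)} = \left(- \frac{7}{4 \cdot \frac{18}{5}} + 94\right) \left(-6\right)^{2} = \left(\left(- \frac{7}{4}\right) \frac{5}{18} + 94\right) 36 = \left(- \frac{35}{72} + 94\right) 36 = \frac{6733}{72} \cdot 36 = \frac{6733}{2}$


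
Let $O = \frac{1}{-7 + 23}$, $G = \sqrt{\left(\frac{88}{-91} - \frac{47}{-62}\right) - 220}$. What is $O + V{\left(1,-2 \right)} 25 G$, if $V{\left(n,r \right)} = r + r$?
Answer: $\frac{1}{16} - \frac{50 i \sqrt{7009727998}}{2821} \approx 0.0625 - 1483.9 i$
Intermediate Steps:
$V{\left(n,r \right)} = 2 r$
$G = \frac{i \sqrt{7009727998}}{5642}$ ($G = \sqrt{\left(88 \left(- \frac{1}{91}\right) - - \frac{47}{62}\right) - 220} = \sqrt{\left(- \frac{88}{91} + \frac{47}{62}\right) - 220} = \sqrt{- \frac{1179}{5642} - 220} = \sqrt{- \frac{1242419}{5642}} = \frac{i \sqrt{7009727998}}{5642} \approx 14.839 i$)
$O = \frac{1}{16} \approx 0.0625$
$O + V{\left(1,-2 \right)} 25 G = \frac{1}{16} + 2 \left(-2\right) 25 \frac{i \sqrt{7009727998}}{5642} = \frac{1}{16} + \left(-4\right) 25 \frac{i \sqrt{7009727998}}{5642} = \frac{1}{16} - 100 \frac{i \sqrt{7009727998}}{5642} = \frac{1}{16} - \frac{50 i \sqrt{7009727998}}{2821}$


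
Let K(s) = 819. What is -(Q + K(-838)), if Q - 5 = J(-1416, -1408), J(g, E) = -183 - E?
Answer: -2049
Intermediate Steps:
Q = 1230 (Q = 5 + (-183 - 1*(-1408)) = 5 + (-183 + 1408) = 5 + 1225 = 1230)
-(Q + K(-838)) = -(1230 + 819) = -1*2049 = -2049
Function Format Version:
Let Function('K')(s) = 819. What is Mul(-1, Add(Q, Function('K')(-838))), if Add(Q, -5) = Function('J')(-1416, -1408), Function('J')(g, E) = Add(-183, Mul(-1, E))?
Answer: -2049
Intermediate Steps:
Q = 1230 (Q = Add(5, Add(-183, Mul(-1, -1408))) = Add(5, Add(-183, 1408)) = Add(5, 1225) = 1230)
Mul(-1, Add(Q, Function('K')(-838))) = Mul(-1, Add(1230, 819)) = Mul(-1, 2049) = -2049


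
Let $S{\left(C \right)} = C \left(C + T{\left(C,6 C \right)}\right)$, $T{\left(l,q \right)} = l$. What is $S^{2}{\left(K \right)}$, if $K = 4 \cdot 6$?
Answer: $1327104$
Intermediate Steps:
$K = 24$
$S{\left(C \right)} = 2 C^{2}$ ($S{\left(C \right)} = C \left(C + C\right) = C 2 C = 2 C^{2}$)
$S^{2}{\left(K \right)} = \left(2 \cdot 24^{2}\right)^{2} = \left(2 \cdot 576\right)^{2} = 1152^{2} = 1327104$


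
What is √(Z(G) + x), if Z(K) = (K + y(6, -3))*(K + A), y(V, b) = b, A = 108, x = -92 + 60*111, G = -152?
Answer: 2*√3347 ≈ 115.71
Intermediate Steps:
x = 6568 (x = -92 + 6660 = 6568)
Z(K) = (-3 + K)*(108 + K) (Z(K) = (K - 3)*(K + 108) = (-3 + K)*(108 + K))
√(Z(G) + x) = √((-324 + (-152)² + 105*(-152)) + 6568) = √((-324 + 23104 - 15960) + 6568) = √(6820 + 6568) = √13388 = 2*√3347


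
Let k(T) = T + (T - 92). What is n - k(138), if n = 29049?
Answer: 28865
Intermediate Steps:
k(T) = -92 + 2*T (k(T) = T + (-92 + T) = -92 + 2*T)
n - k(138) = 29049 - (-92 + 2*138) = 29049 - (-92 + 276) = 29049 - 1*184 = 29049 - 184 = 28865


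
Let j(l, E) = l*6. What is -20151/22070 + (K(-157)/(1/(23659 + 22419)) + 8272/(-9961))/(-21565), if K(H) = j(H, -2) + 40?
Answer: 1826541913925889/948166771510 ≈ 1926.4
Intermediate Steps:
j(l, E) = 6*l
K(H) = 40 + 6*H (K(H) = 6*H + 40 = 40 + 6*H)
-20151/22070 + (K(-157)/(1/(23659 + 22419)) + 8272/(-9961))/(-21565) = -20151/22070 + ((40 + 6*(-157))/(1/(23659 + 22419)) + 8272/(-9961))/(-21565) = -20151*1/22070 + ((40 - 942)/(1/46078) + 8272*(-1/9961))*(-1/21565) = -20151/22070 + (-902/1/46078 - 8272/9961)*(-1/21565) = -20151/22070 + (-902*46078 - 8272/9961)*(-1/21565) = -20151/22070 + (-41562356 - 8272/9961)*(-1/21565) = -20151/22070 - 414002636388/9961*(-1/21565) = -20151/22070 + 414002636388/214808965 = 1826541913925889/948166771510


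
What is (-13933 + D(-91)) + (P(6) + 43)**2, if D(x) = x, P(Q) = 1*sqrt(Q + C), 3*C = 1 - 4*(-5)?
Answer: -12162 + 86*sqrt(13) ≈ -11852.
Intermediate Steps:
C = 7 (C = (1 - 4*(-5))/3 = (1 + 20)/3 = (1/3)*21 = 7)
P(Q) = sqrt(7 + Q) (P(Q) = 1*sqrt(Q + 7) = 1*sqrt(7 + Q) = sqrt(7 + Q))
(-13933 + D(-91)) + (P(6) + 43)**2 = (-13933 - 91) + (sqrt(7 + 6) + 43)**2 = -14024 + (sqrt(13) + 43)**2 = -14024 + (43 + sqrt(13))**2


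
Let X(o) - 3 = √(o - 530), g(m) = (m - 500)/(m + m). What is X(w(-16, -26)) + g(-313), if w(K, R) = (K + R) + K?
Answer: 2691/626 + 14*I*√3 ≈ 4.2987 + 24.249*I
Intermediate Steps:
g(m) = (-500 + m)/(2*m) (g(m) = (-500 + m)/((2*m)) = (-500 + m)*(1/(2*m)) = (-500 + m)/(2*m))
w(K, R) = R + 2*K
X(o) = 3 + √(-530 + o) (X(o) = 3 + √(o - 530) = 3 + √(-530 + o))
X(w(-16, -26)) + g(-313) = (3 + √(-530 + (-26 + 2*(-16)))) + (½)*(-500 - 313)/(-313) = (3 + √(-530 + (-26 - 32))) + (½)*(-1/313)*(-813) = (3 + √(-530 - 58)) + 813/626 = (3 + √(-588)) + 813/626 = (3 + 14*I*√3) + 813/626 = 2691/626 + 14*I*√3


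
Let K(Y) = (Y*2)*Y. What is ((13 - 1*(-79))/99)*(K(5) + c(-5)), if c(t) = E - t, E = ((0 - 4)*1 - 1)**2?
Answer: 7360/99 ≈ 74.343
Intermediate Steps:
E = 25 (E = (-4*1 - 1)**2 = (-4 - 1)**2 = (-5)**2 = 25)
c(t) = 25 - t
K(Y) = 2*Y**2 (K(Y) = (2*Y)*Y = 2*Y**2)
((13 - 1*(-79))/99)*(K(5) + c(-5)) = ((13 - 1*(-79))/99)*(2*5**2 + (25 - 1*(-5))) = ((13 + 79)*(1/99))*(2*25 + (25 + 5)) = (92*(1/99))*(50 + 30) = (92/99)*80 = 7360/99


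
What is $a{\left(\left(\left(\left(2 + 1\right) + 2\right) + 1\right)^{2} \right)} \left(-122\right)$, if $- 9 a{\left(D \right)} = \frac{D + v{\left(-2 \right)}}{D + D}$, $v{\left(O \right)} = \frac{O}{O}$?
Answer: $\frac{2257}{324} \approx 6.966$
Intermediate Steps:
$v{\left(O \right)} = 1$
$a{\left(D \right)} = - \frac{1 + D}{18 D}$ ($a{\left(D \right)} = - \frac{\left(D + 1\right) \frac{1}{D + D}}{9} = - \frac{\left(1 + D\right) \frac{1}{2 D}}{9} = - \frac{\frac{1}{2} \frac{1}{D} \left(1 + D\right)}{9} = - \frac{1 + D}{18 D}$)
$a{\left(\left(\left(\left(2 + 1\right) + 2\right) + 1\right)^{2} \right)} \left(-122\right) = \frac{-1 - \left(\left(\left(2 + 1\right) + 2\right) + 1\right)^{2}}{18 \left(\left(\left(2 + 1\right) + 2\right) + 1\right)^{2}} \left(-122\right) = \frac{-1 - \left(\left(3 + 2\right) + 1\right)^{2}}{18 \left(\left(3 + 2\right) + 1\right)^{2}} \left(-122\right) = \frac{-1 - \left(5 + 1\right)^{2}}{18 \left(5 + 1\right)^{2}} \left(-122\right) = \frac{-1 - 6^{2}}{18 \cdot 6^{2}} \left(-122\right) = \frac{-1 - 36}{18 \cdot 36} \left(-122\right) = \frac{1}{18} \cdot \frac{1}{36} \left(-1 - 36\right) \left(-122\right) = \frac{1}{18} \cdot \frac{1}{36} \left(-37\right) \left(-122\right) = \left(- \frac{37}{648}\right) \left(-122\right) = \frac{2257}{324}$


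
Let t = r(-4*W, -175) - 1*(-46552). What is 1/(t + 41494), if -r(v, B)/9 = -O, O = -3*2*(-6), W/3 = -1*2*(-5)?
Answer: 1/88370 ≈ 1.1316e-5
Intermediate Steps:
W = 30 (W = 3*(-1*2*(-5)) = 3*(-2*(-5)) = 3*10 = 30)
O = 36 (O = -6*(-6) = 36)
r(v, B) = 324 (r(v, B) = -(-9)*36 = -9*(-36) = 324)
t = 46876 (t = 324 - 1*(-46552) = 324 + 46552 = 46876)
1/(t + 41494) = 1/(46876 + 41494) = 1/88370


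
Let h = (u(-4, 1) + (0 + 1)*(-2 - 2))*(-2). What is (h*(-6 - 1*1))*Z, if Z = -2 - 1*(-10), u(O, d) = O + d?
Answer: -784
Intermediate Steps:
Z = 8 (Z = -2 + 10 = 8)
h = 14 (h = ((-4 + 1) + (0 + 1)*(-2 - 2))*(-2) = (-3 + 1*(-4))*(-2) = (-3 - 4)*(-2) = -7*(-2) = 14)
(h*(-6 - 1*1))*Z = (14*(-6 - 1*1))*8 = (14*(-6 - 1))*8 = (14*(-7))*8 = -98*8 = -784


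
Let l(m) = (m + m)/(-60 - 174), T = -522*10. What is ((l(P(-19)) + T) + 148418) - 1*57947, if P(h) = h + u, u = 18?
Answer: 9974368/117 ≈ 85251.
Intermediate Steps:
T = -5220
P(h) = 18 + h (P(h) = h + 18 = 18 + h)
l(m) = -m/117 (l(m) = (2*m)/(-234) = (2*m)*(-1/234) = -m/117)
((l(P(-19)) + T) + 148418) - 1*57947 = ((-(18 - 19)/117 - 5220) + 148418) - 1*57947 = ((-1/117*(-1) - 5220) + 148418) - 57947 = ((1/117 - 5220) + 148418) - 57947 = (-610739/117 + 148418) - 57947 = 16754167/117 - 57947 = 9974368/117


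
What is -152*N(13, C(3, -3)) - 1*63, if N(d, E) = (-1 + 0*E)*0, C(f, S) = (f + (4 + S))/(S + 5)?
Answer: -63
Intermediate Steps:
C(f, S) = (4 + S + f)/(5 + S)
N(d, E) = 0 (N(d, E) = (-1 + 0)*0 = -1*0 = 0)
-152*N(13, C(3, -3)) - 1*63 = -152*0 - 1*63 = 0 - 63 = -63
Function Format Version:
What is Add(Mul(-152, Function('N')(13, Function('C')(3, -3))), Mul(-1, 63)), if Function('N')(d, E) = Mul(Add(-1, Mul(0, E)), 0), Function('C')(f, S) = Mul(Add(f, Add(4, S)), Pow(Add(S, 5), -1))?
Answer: -63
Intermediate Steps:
Function('C')(f, S) = Mul(Pow(Add(5, S), -1), Add(4, S, f)) (Function('C')(f, S) = Mul(Add(4, S, f), Pow(Add(5, S), -1)) = Mul(Pow(Add(5, S), -1), Add(4, S, f)))
Function('N')(d, E) = 0 (Function('N')(d, E) = Mul(Add(-1, 0), 0) = Mul(-1, 0) = 0)
Add(Mul(-152, Function('N')(13, Function('C')(3, -3))), Mul(-1, 63)) = Add(Mul(-152, 0), Mul(-1, 63)) = Add(0, -63) = -63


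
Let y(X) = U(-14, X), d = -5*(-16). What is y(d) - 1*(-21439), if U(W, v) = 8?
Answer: 21447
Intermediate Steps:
d = 80
y(X) = 8
y(d) - 1*(-21439) = 8 - 1*(-21439) = 8 + 21439 = 21447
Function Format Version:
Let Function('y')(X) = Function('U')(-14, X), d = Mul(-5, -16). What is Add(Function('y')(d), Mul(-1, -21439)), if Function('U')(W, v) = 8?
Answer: 21447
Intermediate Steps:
d = 80
Function('y')(X) = 8
Add(Function('y')(d), Mul(-1, -21439)) = Add(8, Mul(-1, -21439)) = Add(8, 21439) = 21447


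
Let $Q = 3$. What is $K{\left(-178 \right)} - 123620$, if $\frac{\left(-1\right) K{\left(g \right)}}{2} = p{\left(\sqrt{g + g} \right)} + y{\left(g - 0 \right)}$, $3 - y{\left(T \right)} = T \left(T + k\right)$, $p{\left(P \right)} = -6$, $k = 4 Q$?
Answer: $-64518$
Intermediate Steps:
$k = 12$ ($k = 4 \cdot 3 = 12$)
$y{\left(T \right)} = 3 - T \left(12 + T\right)$ ($y{\left(T \right)} = 3 - T \left(T + 12\right) = 3 - T \left(12 + T\right)$)
$K{\left(g \right)} = 6 + 2 g^{2} + 24 g$ ($K{\left(g \right)} = - 2 \left(-6 - \left(-3 + \left(g - 0\right)^{2} + 12 \left(g - 0\right)\right)\right) = - 2 \left(-6 - \left(-3 + \left(g + 0\right)^{2} + 12 \left(g + 0\right)\right)\right) = - 2 \left(-6 - \left(-3 + g^{2} + 12 g\right)\right) = - 2 \left(-3 - g^{2} - 12 g\right) = 6 + 2 g^{2} + 24 g$)
$K{\left(-178 \right)} - 123620 = \left(6 + 2 \left(-178\right)^{2} + 24 \left(-178\right)\right) - 123620 = \left(6 + 2 \cdot 31684 - 4272\right) - 123620 = \left(6 + 63368 - 4272\right) - 123620 = 59102 - 123620 = -64518$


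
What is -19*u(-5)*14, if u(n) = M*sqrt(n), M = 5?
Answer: -1330*I*sqrt(5) ≈ -2974.0*I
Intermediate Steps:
u(n) = 5*sqrt(n)
-19*u(-5)*14 = -95*sqrt(-5)*14 = -95*I*sqrt(5)*14 = -1330*I*sqrt(5)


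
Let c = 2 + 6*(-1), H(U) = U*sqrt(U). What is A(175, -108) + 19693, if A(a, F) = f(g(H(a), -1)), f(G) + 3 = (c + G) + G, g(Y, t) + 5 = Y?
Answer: 19676 + 1750*sqrt(7) ≈ 24306.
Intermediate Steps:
H(U) = U**(3/2)
g(Y, t) = -5 + Y
c = -4 (c = 2 - 6 = -4)
f(G) = -7 + 2*G (f(G) = -3 + ((-4 + G) + G) = -3 + (-4 + 2*G) = -7 + 2*G)
A(a, F) = -17 + 2*a**(3/2) (A(a, F) = -7 + 2*(-5 + a**(3/2)) = -7 + (-10 + 2*a**(3/2)) = -17 + 2*a**(3/2))
A(175, -108) + 19693 = (-17 + 2*175**(3/2)) + 19693 = (-17 + 2*(875*sqrt(7))) + 19693 = (-17 + 1750*sqrt(7)) + 19693 = 19676 + 1750*sqrt(7)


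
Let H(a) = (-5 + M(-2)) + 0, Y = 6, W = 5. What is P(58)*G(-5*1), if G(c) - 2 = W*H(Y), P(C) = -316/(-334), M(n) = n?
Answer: -5214/167 ≈ -31.222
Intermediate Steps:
H(a) = -7 (H(a) = (-5 - 2) + 0 = -7 + 0 = -7)
P(C) = 158/167 (P(C) = -316*(-1/334) = 158/167)
G(c) = -33 (G(c) = 2 + 5*(-7) = 2 - 35 = -33)
P(58)*G(-5*1) = (158/167)*(-33) = -5214/167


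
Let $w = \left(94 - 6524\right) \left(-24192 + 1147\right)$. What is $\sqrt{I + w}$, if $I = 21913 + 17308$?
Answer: $\sqrt{148218571} \approx 12175.0$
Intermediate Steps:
$I = 39221$
$w = 148179350$ ($w = \left(-6430\right) \left(-23045\right) = 148179350$)
$\sqrt{I + w} = \sqrt{39221 + 148179350} = \sqrt{148218571}$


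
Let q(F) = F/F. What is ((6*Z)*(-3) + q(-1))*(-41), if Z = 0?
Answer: -41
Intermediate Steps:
q(F) = 1
((6*Z)*(-3) + q(-1))*(-41) = ((6*0)*(-3) + 1)*(-41) = (0*(-3) + 1)*(-41) = (0 + 1)*(-41) = 1*(-41) = -41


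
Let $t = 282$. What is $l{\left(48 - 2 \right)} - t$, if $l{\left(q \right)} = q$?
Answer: $-236$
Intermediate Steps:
$l{\left(48 - 2 \right)} - t = \left(48 - 2\right) - 282 = 46 - 282 = -236$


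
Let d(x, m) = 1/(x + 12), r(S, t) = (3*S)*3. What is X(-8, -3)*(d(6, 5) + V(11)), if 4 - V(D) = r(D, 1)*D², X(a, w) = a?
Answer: 862196/9 ≈ 95800.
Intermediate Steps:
r(S, t) = 9*S
d(x, m) = 1/(12 + x)
V(D) = 4 - 9*D³ (V(D) = 4 - 9*D*D² = 4 - 9*D³)
X(-8, -3)*(d(6, 5) + V(11)) = -8*(1/(12 + 6) + (4 - 9*11³)) = -8*(1/18 + (4 - 9*1331)) = -8*(1/18 + (4 - 11979)) = -8*(1/18 - 11975) = -8*(-215549/18) = 862196/9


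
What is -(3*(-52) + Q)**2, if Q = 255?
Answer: -9801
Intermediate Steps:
-(3*(-52) + Q)**2 = -(3*(-52) + 255)**2 = -(-156 + 255)**2 = -1*99**2 = -1*9801 = -9801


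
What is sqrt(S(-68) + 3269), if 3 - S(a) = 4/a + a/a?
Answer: 2*sqrt(236334)/17 ≈ 57.193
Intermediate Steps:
S(a) = 2 - 4/a (S(a) = 3 - (4/a + a/a) = 3 - (4/a + 1) = 3 - (1 + 4/a) = 3 + (-1 - 4/a) = 2 - 4/a)
sqrt(S(-68) + 3269) = sqrt((2 - 4/(-68)) + 3269) = sqrt((2 - 4*(-1/68)) + 3269) = sqrt((2 + 1/17) + 3269) = sqrt(35/17 + 3269) = sqrt(55608/17) = 2*sqrt(236334)/17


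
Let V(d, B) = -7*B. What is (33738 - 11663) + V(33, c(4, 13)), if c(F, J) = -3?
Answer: 22096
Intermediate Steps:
(33738 - 11663) + V(33, c(4, 13)) = (33738 - 11663) - 7*(-3) = 22075 + 21 = 22096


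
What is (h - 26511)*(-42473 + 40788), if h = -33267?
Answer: 100725930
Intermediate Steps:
(h - 26511)*(-42473 + 40788) = (-33267 - 26511)*(-42473 + 40788) = -59778*(-1685) = 100725930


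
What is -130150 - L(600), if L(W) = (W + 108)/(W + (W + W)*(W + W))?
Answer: -15624507559/120050 ≈ -1.3015e+5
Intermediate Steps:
L(W) = (108 + W)/(W + 4*W²) (L(W) = (108 + W)/(W + (2*W)*(2*W)) = (108 + W)/(W + 4*W²))
-130150 - L(600) = -130150 - (108 + 600)/(600*(1 + 4*600)) = -130150 - 708/(600*(1 + 2400)) = -130150 - 708/(600*2401) = -130150 - 1*59/120050 = -130150 - 59/120050 = -15624507559/120050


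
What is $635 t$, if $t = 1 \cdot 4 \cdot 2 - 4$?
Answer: $2540$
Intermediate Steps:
$t = 4$ ($t = 4 \cdot 2 - 4 = 8 - 4 = 4$)
$635 t = 635 \cdot 4 = 2540$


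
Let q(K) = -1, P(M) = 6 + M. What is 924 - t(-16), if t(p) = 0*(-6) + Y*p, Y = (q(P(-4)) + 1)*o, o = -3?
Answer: 924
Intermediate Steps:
Y = 0 (Y = (-1 + 1)*(-3) = 0*(-3) = 0)
t(p) = 0 (t(p) = 0*(-6) + 0*p = 0 + 0 = 0)
924 - t(-16) = 924 - 1*0 = 924 + 0 = 924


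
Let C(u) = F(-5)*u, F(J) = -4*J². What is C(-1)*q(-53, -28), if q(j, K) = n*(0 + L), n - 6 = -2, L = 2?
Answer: 800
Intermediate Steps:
n = 4 (n = 6 - 2 = 4)
q(j, K) = 8 (q(j, K) = 4*(0 + 2) = 4*2 = 8)
C(u) = -100*u (C(u) = (-4*(-5)²)*u = (-4*25)*u = -100*u)
C(-1)*q(-53, -28) = -100*(-1)*8 = 100*8 = 800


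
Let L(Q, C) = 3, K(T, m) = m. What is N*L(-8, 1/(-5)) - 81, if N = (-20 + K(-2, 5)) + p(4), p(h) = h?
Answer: -114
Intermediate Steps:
N = -11 (N = (-20 + 5) + 4 = -15 + 4 = -11)
N*L(-8, 1/(-5)) - 81 = -11*3 - 81 = -33 - 81 = -114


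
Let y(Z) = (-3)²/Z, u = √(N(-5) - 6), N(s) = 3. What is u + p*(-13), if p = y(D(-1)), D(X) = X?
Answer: 117 + I*√3 ≈ 117.0 + 1.732*I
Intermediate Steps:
u = I*√3 (u = √(3 - 6) = √(-3) = I*√3 ≈ 1.732*I)
y(Z) = 9/Z
p = -9 (p = 9/(-1) = 9*(-1) = -9)
u + p*(-13) = I*√3 - 9*(-13) = I*√3 + 117 = 117 + I*√3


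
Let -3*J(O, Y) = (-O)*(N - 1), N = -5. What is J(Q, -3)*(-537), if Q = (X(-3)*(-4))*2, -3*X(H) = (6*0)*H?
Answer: 0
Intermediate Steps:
X(H) = 0 (X(H) = -6*0*H/3 = -0*H = -⅓*0 = 0)
Q = 0 (Q = (0*(-4))*2 = 0*2 = 0)
J(O, Y) = -2*O (J(O, Y) = -(-O)*(-5 - 1)/3 = -(-O)*(-6)/3 = -2*O)
J(Q, -3)*(-537) = -2*0*(-537) = 0*(-537) = 0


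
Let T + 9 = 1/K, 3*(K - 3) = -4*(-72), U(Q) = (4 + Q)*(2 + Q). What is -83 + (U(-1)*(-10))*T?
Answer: 6161/33 ≈ 186.70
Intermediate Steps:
U(Q) = (2 + Q)*(4 + Q)
K = 99 (K = 3 + (-4*(-72))/3 = 3 + (⅓)*288 = 3 + 96 = 99)
T = -890/99 (T = -9 + 1/99 = -890/99 ≈ -8.9899)
-83 + (U(-1)*(-10))*T = -83 + ((8 + (-1)² + 6*(-1))*(-10))*(-890/99) = -83 + ((8 + 1 - 6)*(-10))*(-890/99) = -83 + (3*(-10))*(-890/99) = -83 - 30*(-890/99) = -83 + 8900/33 = 6161/33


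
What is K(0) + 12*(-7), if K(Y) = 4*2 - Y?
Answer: -76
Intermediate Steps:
K(Y) = 8 - Y
K(0) + 12*(-7) = (8 - 1*0) + 12*(-7) = (8 + 0) - 84 = 8 - 84 = -76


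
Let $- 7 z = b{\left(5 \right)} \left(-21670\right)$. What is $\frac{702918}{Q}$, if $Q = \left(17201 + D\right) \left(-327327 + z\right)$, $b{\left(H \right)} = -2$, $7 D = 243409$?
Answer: $- \frac{1913499}{47187521348} \approx -4.0551 \cdot 10^{-5}$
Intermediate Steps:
$D = \frac{243409}{7}$ ($D = \frac{1}{7} \cdot 243409 = \frac{243409}{7} \approx 34773.0$)
$z = - \frac{43340}{7}$ ($z = - \frac{\left(-2\right) \left(-21670\right)}{7} = \left(- \frac{1}{7}\right) 43340 = - \frac{43340}{7} \approx -6191.4$)
$Q = - \frac{849375384264}{49}$ ($Q = \left(17201 + \frac{243409}{7}\right) \left(-327327 - \frac{43340}{7}\right) = \frac{363816}{7} \left(- \frac{2334629}{7}\right) = - \frac{849375384264}{49} \approx -1.7334 \cdot 10^{10}$)
$\frac{702918}{Q} = \frac{702918}{- \frac{849375384264}{49}} = 702918 \left(- \frac{49}{849375384264}\right) = - \frac{1913499}{47187521348}$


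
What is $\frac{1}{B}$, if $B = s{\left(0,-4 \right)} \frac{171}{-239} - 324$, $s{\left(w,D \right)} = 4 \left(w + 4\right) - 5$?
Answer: $- \frac{239}{79317} \approx -0.0030132$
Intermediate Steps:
$s{\left(w,D \right)} = 11 + 4 w$ ($s{\left(w,D \right)} = 4 \left(4 + w\right) - 5 = \left(16 + 4 w\right) - 5 = 11 + 4 w$)
$B = - \frac{79317}{239}$ ($B = \left(11 + 4 \cdot 0\right) \frac{171}{-239} - 324 = \left(11 + 0\right) 171 \left(- \frac{1}{239}\right) - 324 = 11 \left(- \frac{171}{239}\right) - 324 = - \frac{1881}{239} - 324 = - \frac{79317}{239} \approx -331.87$)
$\frac{1}{B} = \frac{1}{- \frac{79317}{239}} = - \frac{239}{79317}$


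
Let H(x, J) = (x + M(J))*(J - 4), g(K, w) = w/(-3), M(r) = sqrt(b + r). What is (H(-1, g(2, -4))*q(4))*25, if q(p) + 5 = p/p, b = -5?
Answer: -800/3 + 800*I*sqrt(33)/9 ≈ -266.67 + 510.63*I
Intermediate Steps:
q(p) = -4 (q(p) = -5 + p/p = -5 + 1 = -4)
M(r) = sqrt(-5 + r)
g(K, w) = -w/3 (g(K, w) = w*(-1/3) = -w/3)
H(x, J) = (-4 + J)*(x + sqrt(-5 + J)) (H(x, J) = (x + sqrt(-5 + J))*(J - 4) = (x + sqrt(-5 + J))*(-4 + J) = (-4 + J)*(x + sqrt(-5 + J)))
(H(-1, g(2, -4))*q(4))*25 = ((-4*(-1) - 4*sqrt(-5 - 1/3*(-4)) - 1/3*(-4)*(-1) + (-1/3*(-4))*sqrt(-5 - 1/3*(-4)))*(-4))*25 = ((4 - 4*sqrt(-5 + 4/3) + (4/3)*(-1) + 4*sqrt(-5 + 4/3)/3)*(-4))*25 = ((4 - 4*I*sqrt(33)/3 - 4/3 + 4*sqrt(-11/3)/3)*(-4))*25 = ((4 - 4*I*sqrt(33)/3 - 4/3 + 4*(I*sqrt(33)/3)/3)*(-4))*25 = ((4 - 4*I*sqrt(33)/3 - 4/3 + 4*I*sqrt(33)/9)*(-4))*25 = ((8/3 - 8*I*sqrt(33)/9)*(-4))*25 = (-32/3 + 32*I*sqrt(33)/9)*25 = -800/3 + 800*I*sqrt(33)/9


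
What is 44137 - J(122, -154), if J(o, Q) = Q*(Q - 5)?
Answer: 19651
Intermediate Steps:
J(o, Q) = Q*(-5 + Q)
44137 - J(122, -154) = 44137 - (-154)*(-5 - 154) = 44137 - (-154)*(-159) = 44137 - 1*24486 = 44137 - 24486 = 19651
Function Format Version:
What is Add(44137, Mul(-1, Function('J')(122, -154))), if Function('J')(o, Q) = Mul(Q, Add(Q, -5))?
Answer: 19651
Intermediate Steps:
Function('J')(o, Q) = Mul(Q, Add(-5, Q))
Add(44137, Mul(-1, Function('J')(122, -154))) = Add(44137, Mul(-1, Mul(-154, Add(-5, -154)))) = Add(44137, Mul(-1, Mul(-154, -159))) = Add(44137, Mul(-1, 24486)) = Add(44137, -24486) = 19651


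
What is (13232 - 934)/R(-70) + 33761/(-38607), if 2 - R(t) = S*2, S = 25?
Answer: -79401569/308856 ≈ -257.08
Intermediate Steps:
R(t) = -48 (R(t) = 2 - 25*2 = 2 - 1*50 = 2 - 50 = -48)
(13232 - 934)/R(-70) + 33761/(-38607) = (13232 - 934)/(-48) + 33761/(-38607) = 12298*(-1/48) + 33761*(-1/38607) = -6149/24 - 33761/38607 = -79401569/308856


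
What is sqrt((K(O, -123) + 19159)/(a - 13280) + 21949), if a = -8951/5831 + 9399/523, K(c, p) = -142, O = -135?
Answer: sqrt(997456090000607079426865)/6741456074 ≈ 148.15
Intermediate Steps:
a = 50124196/3049613 (a = -8951*1/5831 + 9399*(1/523) = -8951/5831 + 9399/523 = 50124196/3049613 ≈ 16.436)
sqrt((K(O, -123) + 19159)/(a - 13280) + 21949) = sqrt((-142 + 19159)/(50124196/3049613 - 13280) + 21949) = sqrt(19017/(-40448736444/3049613) + 21949) = sqrt(19017*(-3049613/40448736444) + 21949) = sqrt(-19331496807/13482912148 + 21949) = sqrt(295917107239645/13482912148) = sqrt(997456090000607079426865)/6741456074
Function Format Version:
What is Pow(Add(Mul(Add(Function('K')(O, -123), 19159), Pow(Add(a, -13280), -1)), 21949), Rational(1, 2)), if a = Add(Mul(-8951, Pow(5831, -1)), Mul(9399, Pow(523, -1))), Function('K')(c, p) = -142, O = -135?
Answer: Mul(Rational(1, 6741456074), Pow(997456090000607079426865, Rational(1, 2))) ≈ 148.15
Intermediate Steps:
a = Rational(50124196, 3049613) (a = Add(Mul(-8951, Rational(1, 5831)), Mul(9399, Rational(1, 523))) = Add(Rational(-8951, 5831), Rational(9399, 523)) = Rational(50124196, 3049613) ≈ 16.436)
Pow(Add(Mul(Add(Function('K')(O, -123), 19159), Pow(Add(a, -13280), -1)), 21949), Rational(1, 2)) = Pow(Add(Mul(Add(-142, 19159), Pow(Add(Rational(50124196, 3049613), -13280), -1)), 21949), Rational(1, 2)) = Pow(Add(Mul(19017, Pow(Rational(-40448736444, 3049613), -1)), 21949), Rational(1, 2)) = Pow(Add(Mul(19017, Rational(-3049613, 40448736444)), 21949), Rational(1, 2)) = Pow(Add(Rational(-19331496807, 13482912148), 21949), Rational(1, 2)) = Pow(Rational(295917107239645, 13482912148), Rational(1, 2)) = Mul(Rational(1, 6741456074), Pow(997456090000607079426865, Rational(1, 2)))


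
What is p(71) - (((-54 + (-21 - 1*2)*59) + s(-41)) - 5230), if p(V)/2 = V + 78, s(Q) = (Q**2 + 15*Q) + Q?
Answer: 5914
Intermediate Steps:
s(Q) = Q**2 + 16*Q
p(V) = 156 + 2*V (p(V) = 2*(V + 78) = 2*(78 + V) = 156 + 2*V)
p(71) - (((-54 + (-21 - 1*2)*59) + s(-41)) - 5230) = (156 + 2*71) - (((-54 + (-21 - 1*2)*59) - 41*(16 - 41)) - 5230) = (156 + 142) - (((-54 + (-21 - 2)*59) - 41*(-25)) - 5230) = 298 - (((-54 - 23*59) + 1025) - 5230) = 298 - (((-54 - 1357) + 1025) - 5230) = 298 - ((-1411 + 1025) - 5230) = 298 - (-386 - 5230) = 298 - 1*(-5616) = 298 + 5616 = 5914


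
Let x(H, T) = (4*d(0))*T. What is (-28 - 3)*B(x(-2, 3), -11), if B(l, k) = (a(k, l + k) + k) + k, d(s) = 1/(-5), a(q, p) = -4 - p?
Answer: 1953/5 ≈ 390.60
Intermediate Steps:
d(s) = -⅕
x(H, T) = -4*T/5 (x(H, T) = (4*(-⅕))*T = -4*T/5)
B(l, k) = -4 + k - l (B(l, k) = ((-4 - (l + k)) + k) + k = ((-4 - (k + l)) + k) + k = ((-4 + (-k - l)) + k) + k = ((-4 - k - l) + k) + k = (-4 - l) + k = -4 + k - l)
(-28 - 3)*B(x(-2, 3), -11) = (-28 - 3)*(-4 - 11 - (-4)*3/5) = -31*(-4 - 11 - 1*(-12/5)) = -31*(-4 - 11 + 12/5) = -31*(-63/5) = 1953/5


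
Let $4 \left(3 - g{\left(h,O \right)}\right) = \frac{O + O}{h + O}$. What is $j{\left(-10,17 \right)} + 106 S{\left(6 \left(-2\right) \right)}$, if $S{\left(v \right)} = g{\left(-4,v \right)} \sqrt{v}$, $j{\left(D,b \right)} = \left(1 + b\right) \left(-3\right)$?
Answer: $-54 + \frac{1113 i \sqrt{3}}{2} \approx -54.0 + 963.89 i$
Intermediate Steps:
$g{\left(h,O \right)} = 3 - \frac{O}{2 \left(O + h\right)}$ ($g{\left(h,O \right)} = 3 - \frac{\left(O + O\right) \frac{1}{h + O}}{4} = 3 - \frac{2 O \frac{1}{O + h}}{4} = 3 - \frac{O}{2 \left(O + h\right)}$)
$j{\left(D,b \right)} = -3 - 3 b$
$S{\left(v \right)} = \frac{\sqrt{v} \left(-12 + \frac{5 v}{2}\right)}{-4 + v}$ ($S{\left(v \right)} = \frac{3 \left(-4\right) + \frac{5 v}{2}}{v - 4} \sqrt{v} = \frac{-12 + \frac{5 v}{2}}{-4 + v} \sqrt{v} = \frac{\sqrt{v} \left(-12 + \frac{5 v}{2}\right)}{-4 + v}$)
$j{\left(-10,17 \right)} + 106 S{\left(6 \left(-2\right) \right)} = \left(-3 - 51\right) + 106 \frac{\sqrt{6 \left(-2\right)} \left(-24 + 5 \cdot 6 \left(-2\right)\right)}{2 \left(-4 + 6 \left(-2\right)\right)} = \left(-3 - 51\right) + 106 \frac{\sqrt{-12} \left(-24 + 5 \left(-12\right)\right)}{2 \left(-4 - 12\right)} = -54 + 106 \frac{2 i \sqrt{3} \left(-24 - 60\right)}{2 \left(-16\right)} = -54 + 106 \cdot \frac{1}{2} \cdot 2 i \sqrt{3} \left(- \frac{1}{16}\right) \left(-84\right) = -54 + 106 \frac{21 i \sqrt{3}}{4} = -54 + \frac{1113 i \sqrt{3}}{2}$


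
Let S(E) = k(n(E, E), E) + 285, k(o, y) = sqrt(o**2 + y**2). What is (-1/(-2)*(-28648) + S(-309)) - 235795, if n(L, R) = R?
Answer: -249834 + 309*sqrt(2) ≈ -2.4940e+5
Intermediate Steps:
S(E) = 285 + sqrt(2)*sqrt(E**2) (S(E) = sqrt(E**2 + E**2) + 285 = sqrt(2*E**2) + 285 = sqrt(2)*sqrt(E**2) + 285 = 285 + sqrt(2)*sqrt(E**2))
(-1/(-2)*(-28648) + S(-309)) - 235795 = (-1/(-2)*(-28648) + (285 + sqrt(2)*sqrt((-309)**2))) - 235795 = (-1*(-1/2)*(-28648) + (285 + sqrt(2)*sqrt(95481))) - 235795 = ((1/2)*(-28648) + (285 + sqrt(2)*309)) - 235795 = (-14324 + (285 + 309*sqrt(2))) - 235795 = (-14039 + 309*sqrt(2)) - 235795 = -249834 + 309*sqrt(2)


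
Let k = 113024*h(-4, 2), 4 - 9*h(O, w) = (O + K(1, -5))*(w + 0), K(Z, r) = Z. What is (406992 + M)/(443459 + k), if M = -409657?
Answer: -23985/5121371 ≈ -0.0046833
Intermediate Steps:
h(O, w) = 4/9 - w*(1 + O)/9 (h(O, w) = 4/9 - (O + 1)*(w + 0)/9 = 4/9 - (1 + O)*w/9 = 4/9 - w*(1 + O)/9)
k = 1130240/9 (k = 113024*(4/9 - 1/9*2 - 1/9*(-4)*2) = 113024*(4/9 - 2/9 + 8/9) = 113024*(10/9) = 1130240/9 ≈ 1.2558e+5)
(406992 + M)/(443459 + k) = (406992 - 409657)/(443459 + 1130240/9) = -2665/5121371/9 = -2665*9/5121371 = -23985/5121371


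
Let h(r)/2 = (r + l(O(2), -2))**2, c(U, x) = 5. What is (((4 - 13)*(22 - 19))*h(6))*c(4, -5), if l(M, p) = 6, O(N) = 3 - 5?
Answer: -38880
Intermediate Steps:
O(N) = -2
h(r) = 2*(6 + r)**2 (h(r) = 2*(r + 6)**2 = 2*(6 + r)**2)
(((4 - 13)*(22 - 19))*h(6))*c(4, -5) = (((4 - 13)*(22 - 19))*(2*(6 + 6)**2))*5 = ((-9*3)*(2*12**2))*5 = -54*144*5 = -27*288*5 = -7776*5 = -38880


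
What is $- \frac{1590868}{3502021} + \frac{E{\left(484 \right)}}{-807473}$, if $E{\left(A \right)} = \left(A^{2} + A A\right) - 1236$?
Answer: $- \frac{2920993321360}{2827787402933} \approx -1.033$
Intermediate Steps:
$E{\left(A \right)} = -1236 + 2 A^{2}$ ($E{\left(A \right)} = \left(A^{2} + A^{2}\right) - 1236 = 2 A^{2} - 1236 = -1236 + 2 A^{2}$)
$- \frac{1590868}{3502021} + \frac{E{\left(484 \right)}}{-807473} = - \frac{1590868}{3502021} + \frac{-1236 + 2 \cdot 484^{2}}{-807473} = \left(-1590868\right) \frac{1}{3502021} + \left(-1236 + 2 \cdot 234256\right) \left(- \frac{1}{807473}\right) = - \frac{1590868}{3502021} + \left(-1236 + 468512\right) \left(- \frac{1}{807473}\right) = - \frac{1590868}{3502021} + 467276 \left(- \frac{1}{807473}\right) = - \frac{1590868}{3502021} - \frac{467276}{807473} = - \frac{2920993321360}{2827787402933}$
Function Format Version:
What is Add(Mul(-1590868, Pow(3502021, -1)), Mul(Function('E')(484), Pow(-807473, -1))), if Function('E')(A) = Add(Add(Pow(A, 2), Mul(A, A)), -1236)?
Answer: Rational(-2920993321360, 2827787402933) ≈ -1.0330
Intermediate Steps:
Function('E')(A) = Add(-1236, Mul(2, Pow(A, 2))) (Function('E')(A) = Add(Add(Pow(A, 2), Pow(A, 2)), -1236) = Add(Mul(2, Pow(A, 2)), -1236) = Add(-1236, Mul(2, Pow(A, 2))))
Add(Mul(-1590868, Pow(3502021, -1)), Mul(Function('E')(484), Pow(-807473, -1))) = Add(Mul(-1590868, Pow(3502021, -1)), Mul(Add(-1236, Mul(2, Pow(484, 2))), Pow(-807473, -1))) = Add(Mul(-1590868, Rational(1, 3502021)), Mul(Add(-1236, Mul(2, 234256)), Rational(-1, 807473))) = Add(Rational(-1590868, 3502021), Mul(Add(-1236, 468512), Rational(-1, 807473))) = Add(Rational(-1590868, 3502021), Mul(467276, Rational(-1, 807473))) = Add(Rational(-1590868, 3502021), Rational(-467276, 807473)) = Rational(-2920993321360, 2827787402933)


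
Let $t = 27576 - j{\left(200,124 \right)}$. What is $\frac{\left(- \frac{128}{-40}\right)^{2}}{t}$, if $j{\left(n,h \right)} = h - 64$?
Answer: $\frac{64}{171975} \approx 0.00037215$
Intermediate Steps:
$j{\left(n,h \right)} = -64 + h$
$t = 27516$ ($t = 27576 - \left(-64 + 124\right) = 27576 - 60 = 27516$)
$\frac{\left(- \frac{128}{-40}\right)^{2}}{t} = \frac{\left(- \frac{128}{-40}\right)^{2}}{27516} = \left(\left(-128\right) \left(- \frac{1}{40}\right)\right)^{2} \cdot \frac{1}{27516} = \left(\frac{16}{5}\right)^{2} \cdot \frac{1}{27516} = \frac{256}{25} \cdot \frac{1}{27516} = \frac{64}{171975}$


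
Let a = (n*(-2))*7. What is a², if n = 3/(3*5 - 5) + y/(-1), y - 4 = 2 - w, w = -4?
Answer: 461041/25 ≈ 18442.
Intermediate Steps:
y = 10 (y = 4 + (2 - 1*(-4)) = 4 + (2 + 4) = 4 + 6 = 10)
n = -97/10 (n = 3/(3*5 - 5) + 10/(-1) = 3/(15 - 5) + 10*(-1) = 3/10 - 10 = -97/10 ≈ -9.7000)
a = 679/5 (a = -97/10*(-2)*7 = (97/5)*7 = 679/5 ≈ 135.80)
a² = (679/5)² = 461041/25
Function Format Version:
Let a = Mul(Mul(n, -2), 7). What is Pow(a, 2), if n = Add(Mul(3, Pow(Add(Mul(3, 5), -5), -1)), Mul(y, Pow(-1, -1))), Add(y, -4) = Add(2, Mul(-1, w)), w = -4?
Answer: Rational(461041, 25) ≈ 18442.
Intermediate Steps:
y = 10 (y = Add(4, Add(2, Mul(-1, -4))) = Add(4, Add(2, 4)) = Add(4, 6) = 10)
n = Rational(-97, 10) (n = Add(Mul(3, Pow(Add(Mul(3, 5), -5), -1)), Mul(10, Pow(-1, -1))) = Add(Mul(3, Pow(Add(15, -5), -1)), Mul(10, -1)) = Add(Mul(3, Pow(10, -1)), -10) = Add(Mul(3, Rational(1, 10)), -10) = Add(Rational(3, 10), -10) = Rational(-97, 10) ≈ -9.7000)
a = Rational(679, 5) (a = Mul(Mul(Rational(-97, 10), -2), 7) = Mul(Rational(97, 5), 7) = Rational(679, 5) ≈ 135.80)
Pow(a, 2) = Pow(Rational(679, 5), 2) = Rational(461041, 25)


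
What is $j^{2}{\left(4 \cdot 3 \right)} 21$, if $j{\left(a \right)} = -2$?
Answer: $84$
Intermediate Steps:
$j^{2}{\left(4 \cdot 3 \right)} 21 = \left(-2\right)^{2} \cdot 21 = 4 \cdot 21 = 84$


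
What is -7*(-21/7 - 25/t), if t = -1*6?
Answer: -49/6 ≈ -8.1667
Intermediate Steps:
t = -6
-7*(-21/7 - 25/t) = -7*(-21/7 - 25/(-6)) = -7*(-21*1/7 - 25*(-1/6)) = -7*(-3 + 25/6) = -7*7/6 = -49/6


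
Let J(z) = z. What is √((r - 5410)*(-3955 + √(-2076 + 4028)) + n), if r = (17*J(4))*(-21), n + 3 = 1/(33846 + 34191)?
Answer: 2*√(31297226740970235 - 31653330177222*√122)/68037 ≈ 5171.3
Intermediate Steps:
n = -204110/68037 (n = -3 + 1/(33846 + 34191) = -3 + 1/68037 = -204110/68037 ≈ -3.0000)
r = -1428 (r = (17*4)*(-21) = 68*(-21) = -1428)
√((r - 5410)*(-3955 + √(-2076 + 4028)) + n) = √((-1428 - 5410)*(-3955 + √(-2076 + 4028)) - 204110/68037) = √(-6838*(-3955 + √1952) - 204110/68037) = √(-6838*(-3955 + 4*√122) - 204110/68037) = √((27044290 - 27352*√122) - 204110/68037) = √(1840012154620/68037 - 27352*√122)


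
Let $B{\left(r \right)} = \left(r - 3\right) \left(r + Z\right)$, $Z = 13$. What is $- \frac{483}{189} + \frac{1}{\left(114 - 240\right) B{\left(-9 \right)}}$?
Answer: $- \frac{15455}{6048} \approx -2.5554$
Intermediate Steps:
$B{\left(r \right)} = \left(-3 + r\right) \left(13 + r\right)$ ($B{\left(r \right)} = \left(r - 3\right) \left(r + 13\right) = \left(-3 + r\right) \left(13 + r\right)$)
$- \frac{483}{189} + \frac{1}{\left(114 - 240\right) B{\left(-9 \right)}} = - \frac{483}{189} + \frac{1}{\left(114 - 240\right) \left(-39 + \left(-9\right)^{2} + 10 \left(-9\right)\right)} = \left(-483\right) \frac{1}{189} + \frac{1}{\left(-126\right) \left(-39 + 81 - 90\right)} = - \frac{23}{9} - \frac{1}{126 \left(-48\right)} = - \frac{23}{9} - - \frac{1}{6048} = - \frac{23}{9} + \frac{1}{6048} = - \frac{15455}{6048}$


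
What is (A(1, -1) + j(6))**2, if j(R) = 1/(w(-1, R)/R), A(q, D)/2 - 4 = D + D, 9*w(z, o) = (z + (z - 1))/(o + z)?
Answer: 7396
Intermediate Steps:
w(z, o) = (-1 + 2*z)/(9*(o + z)) (w(z, o) = ((z + (z - 1))/(o + z))/9 = ((z + (-1 + z))/(o + z))/9 = ((-1 + 2*z)/(o + z))/9 = (-1 + 2*z)/(9*(o + z)))
A(q, D) = 8 + 4*D (A(q, D) = 8 + 2*(D + D) = 8 + 2*(2*D) = 8 + 4*D)
j(R) = -3*R*(-1 + R) (j(R) = 1/(((-1 + 2*(-1))/(9*(R - 1)))/R) = 1/(((-1 - 2)/(9*(-1 + R)))/R) = 1/(((1/9)*(-3)/(-1 + R))/R) = 1/((-1/(3*(-1 + R)))/R) = 1/(-1/(3*R*(-1 + R))) = -3*R*(-1 + R))
(A(1, -1) + j(6))**2 = ((8 + 4*(-1)) + 3*6*(1 - 1*6))**2 = ((8 - 4) + 3*6*(1 - 6))**2 = (4 + 3*6*(-5))**2 = (4 - 90)**2 = (-86)**2 = 7396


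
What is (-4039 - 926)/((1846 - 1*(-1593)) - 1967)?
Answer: -4965/1472 ≈ -3.3730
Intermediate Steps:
(-4039 - 926)/((1846 - 1*(-1593)) - 1967) = -4965/((1846 + 1593) - 1967) = -4965/(3439 - 1967) = -4965/1472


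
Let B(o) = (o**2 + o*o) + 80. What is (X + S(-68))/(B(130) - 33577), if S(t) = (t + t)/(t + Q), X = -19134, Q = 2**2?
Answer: -153055/2424 ≈ -63.141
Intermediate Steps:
Q = 4
B(o) = 80 + 2*o**2 (B(o) = (o**2 + o**2) + 80 = 2*o**2 + 80 = 80 + 2*o**2)
S(t) = 2*t/(4 + t) (S(t) = (t + t)/(t + 4) = (2*t)/(4 + t) = 2*t/(4 + t))
(X + S(-68))/(B(130) - 33577) = (-19134 + 2*(-68)/(4 - 68))/((80 + 2*130**2) - 33577) = (-19134 + 2*(-68)/(-64))/((80 + 2*16900) - 33577) = (-19134 + 2*(-68)*(-1/64))/((80 + 33800) - 33577) = (-19134 + 17/8)/(33880 - 33577) = -153055/8/303 = -153055/8*1/303 = -153055/2424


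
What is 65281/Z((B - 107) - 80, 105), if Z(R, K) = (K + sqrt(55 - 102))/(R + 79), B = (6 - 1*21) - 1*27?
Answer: -514087875/5536 + 4896075*I*sqrt(47)/5536 ≈ -92863.0 + 6063.2*I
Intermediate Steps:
B = -42 (B = (6 - 21) - 27 = -15 - 27 = -42)
Z(R, K) = (K + I*sqrt(47))/(79 + R) (Z(R, K) = (K + sqrt(-47))/(79 + R) = (K + I*sqrt(47))/(79 + R))
65281/Z((B - 107) - 80, 105) = 65281/(((105 + I*sqrt(47))/(79 + ((-42 - 107) - 80)))) = 65281/(((105 + I*sqrt(47))/(79 + (-149 - 80)))) = 65281/(((105 + I*sqrt(47))/(79 - 229))) = 65281/(((105 + I*sqrt(47))/(-150))) = 65281/((-(105 + I*sqrt(47))/150)) = 65281/(-7/10 - I*sqrt(47)/150)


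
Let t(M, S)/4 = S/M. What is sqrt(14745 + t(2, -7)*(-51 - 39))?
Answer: sqrt(16005) ≈ 126.51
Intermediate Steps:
t(M, S) = 4*S/M (t(M, S) = 4*(S/M) = 4*S/M)
sqrt(14745 + t(2, -7)*(-51 - 39)) = sqrt(14745 + (4*(-7)/2)*(-51 - 39)) = sqrt(14745 + (4*(-7)*(1/2))*(-90)) = sqrt(14745 - 14*(-90)) = sqrt(14745 + 1260) = sqrt(16005)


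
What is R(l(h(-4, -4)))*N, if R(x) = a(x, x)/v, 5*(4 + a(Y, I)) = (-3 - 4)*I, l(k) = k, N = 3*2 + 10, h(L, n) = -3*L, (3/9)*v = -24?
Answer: 208/45 ≈ 4.6222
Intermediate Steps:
v = -72 (v = 3*(-24) = -72)
N = 16 (N = 6 + 10 = 16)
a(Y, I) = -4 - 7*I/5 (a(Y, I) = -4 + ((-3 - 4)*I)/5 = -4 + (-7*I)/5 = -4 - 7*I/5)
R(x) = 1/18 + 7*x/360 (R(x) = (-4 - 7*x/5)/(-72) = (-4 - 7*x/5)*(-1/72) = 1/18 + 7*x/360)
R(l(h(-4, -4)))*N = (1/18 + 7*(-3*(-4))/360)*16 = (1/18 + (7/360)*12)*16 = (1/18 + 7/30)*16 = (13/45)*16 = 208/45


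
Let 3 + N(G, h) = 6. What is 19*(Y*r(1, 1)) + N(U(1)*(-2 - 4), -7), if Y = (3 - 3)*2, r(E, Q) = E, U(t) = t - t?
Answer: 3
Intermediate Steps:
U(t) = 0
N(G, h) = 3 (N(G, h) = -3 + 6 = 3)
Y = 0 (Y = 0*2 = 0)
19*(Y*r(1, 1)) + N(U(1)*(-2 - 4), -7) = 19*(0*1) + 3 = 19*0 + 3 = 0 + 3 = 3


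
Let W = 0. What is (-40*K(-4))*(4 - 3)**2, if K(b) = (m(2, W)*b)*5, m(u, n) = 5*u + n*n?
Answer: 8000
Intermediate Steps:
m(u, n) = n**2 + 5*u (m(u, n) = 5*u + n**2 = n**2 + 5*u)
K(b) = 50*b (K(b) = ((0**2 + 5*2)*b)*5 = ((0 + 10)*b)*5 = (10*b)*5 = 50*b)
(-40*K(-4))*(4 - 3)**2 = (-2000*(-4))*(4 - 3)**2 = -40*(-200)*1**2 = 8000*1 = 8000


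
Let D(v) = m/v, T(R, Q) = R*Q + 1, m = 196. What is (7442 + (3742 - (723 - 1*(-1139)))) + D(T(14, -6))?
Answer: 773530/83 ≈ 9319.6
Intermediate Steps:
T(R, Q) = 1 + Q*R (T(R, Q) = Q*R + 1 = 1 + Q*R)
D(v) = 196/v
(7442 + (3742 - (723 - 1*(-1139)))) + D(T(14, -6)) = (7442 + (3742 - (723 - 1*(-1139)))) + 196/(1 - 6*14) = (7442 + (3742 - (723 + 1139))) + 196/(1 - 84) = (7442 + (3742 - 1*1862)) + 196/(-83) = (7442 + (3742 - 1862)) + 196*(-1/83) = (7442 + 1880) - 196/83 = 9322 - 196/83 = 773530/83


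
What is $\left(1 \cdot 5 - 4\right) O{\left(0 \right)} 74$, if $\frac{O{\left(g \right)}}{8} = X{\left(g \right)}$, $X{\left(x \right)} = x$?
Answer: $0$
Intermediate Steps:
$O{\left(g \right)} = 8 g$
$\left(1 \cdot 5 - 4\right) O{\left(0 \right)} 74 = \left(1 \cdot 5 - 4\right) 8 \cdot 0 \cdot 74 = \left(5 - 4\right) 0 \cdot 74 = 1 \cdot 0 \cdot 74 = 0 \cdot 74 = 0$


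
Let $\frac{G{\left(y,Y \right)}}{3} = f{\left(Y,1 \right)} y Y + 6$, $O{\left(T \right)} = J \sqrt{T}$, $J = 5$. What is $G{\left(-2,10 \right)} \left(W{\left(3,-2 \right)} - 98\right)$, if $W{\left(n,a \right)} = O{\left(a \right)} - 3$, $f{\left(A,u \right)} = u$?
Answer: $4242 - 210 i \sqrt{2} \approx 4242.0 - 296.98 i$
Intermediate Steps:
$O{\left(T \right)} = 5 \sqrt{T}$
$W{\left(n,a \right)} = -3 + 5 \sqrt{a}$ ($W{\left(n,a \right)} = 5 \sqrt{a} - 3 = -3 + 5 \sqrt{a}$)
$G{\left(y,Y \right)} = 18 + 3 Y y$ ($G{\left(y,Y \right)} = 3 \left(1 y Y + 6\right) = 3 \left(y Y + 6\right) = 3 \left(Y y + 6\right) = 3 \left(6 + Y y\right) = 18 + 3 Y y$)
$G{\left(-2,10 \right)} \left(W{\left(3,-2 \right)} - 98\right) = \left(18 + 3 \cdot 10 \left(-2\right)\right) \left(\left(-3 + 5 \sqrt{-2}\right) - 98\right) = \left(18 - 60\right) \left(\left(-3 + 5 i \sqrt{2}\right) - 98\right) = - 42 \left(\left(-3 + 5 i \sqrt{2}\right) - 98\right) = - 42 \left(-101 + 5 i \sqrt{2}\right) = 4242 - 210 i \sqrt{2}$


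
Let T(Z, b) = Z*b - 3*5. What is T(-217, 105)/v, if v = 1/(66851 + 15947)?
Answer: -1887794400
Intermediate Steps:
T(Z, b) = -15 + Z*b (T(Z, b) = Z*b - 15 = -15 + Z*b)
v = 1/82798 ≈ 1.2078e-5
T(-217, 105)/v = (-15 - 217*105)/(1/82798) = (-15 - 22785)*82798 = -22800*82798 = -1887794400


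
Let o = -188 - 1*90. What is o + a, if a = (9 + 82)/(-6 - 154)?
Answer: -44571/160 ≈ -278.57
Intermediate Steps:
o = -278 (o = -188 - 90 = -278)
a = -91/160 (a = 91/(-160) = 91*(-1/160) = -91/160 ≈ -0.56875)
o + a = -278 - 91/160 = -44571/160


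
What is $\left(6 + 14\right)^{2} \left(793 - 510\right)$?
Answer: $113200$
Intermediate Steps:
$\left(6 + 14\right)^{2} \left(793 - 510\right) = 20^{2} \cdot 283 = 400 \cdot 283 = 113200$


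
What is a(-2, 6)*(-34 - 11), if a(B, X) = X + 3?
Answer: -405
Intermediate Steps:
a(B, X) = 3 + X
a(-2, 6)*(-34 - 11) = (3 + 6)*(-34 - 11) = 9*(-45) = -405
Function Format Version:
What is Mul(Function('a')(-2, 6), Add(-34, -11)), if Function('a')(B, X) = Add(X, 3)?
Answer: -405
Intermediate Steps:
Function('a')(B, X) = Add(3, X)
Mul(Function('a')(-2, 6), Add(-34, -11)) = Mul(Add(3, 6), Add(-34, -11)) = Mul(9, -45) = -405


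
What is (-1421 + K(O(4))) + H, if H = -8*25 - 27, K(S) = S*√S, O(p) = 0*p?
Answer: -1648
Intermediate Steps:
O(p) = 0
K(S) = S^(3/2)
H = -227 (H = -200 - 27 = -227)
(-1421 + K(O(4))) + H = (-1421 + 0^(3/2)) - 227 = (-1421 + 0) - 227 = -1421 - 227 = -1648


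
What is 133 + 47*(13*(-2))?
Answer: -1089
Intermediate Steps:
133 + 47*(13*(-2)) = 133 + 47*(-26) = 133 - 1222 = -1089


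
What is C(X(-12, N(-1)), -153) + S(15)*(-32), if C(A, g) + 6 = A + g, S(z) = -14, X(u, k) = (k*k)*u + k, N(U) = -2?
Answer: 239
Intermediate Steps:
X(u, k) = k + u*k² (X(u, k) = k²*u + k = u*k² + k = k + u*k²)
C(A, g) = -6 + A + g (C(A, g) = -6 + (A + g) = -6 + A + g)
C(X(-12, N(-1)), -153) + S(15)*(-32) = (-6 - 2*(1 - 2*(-12)) - 153) - 14*(-32) = (-6 - 2*(1 + 24) - 153) + 448 = (-6 - 2*25 - 153) + 448 = (-6 - 50 - 153) + 448 = -209 + 448 = 239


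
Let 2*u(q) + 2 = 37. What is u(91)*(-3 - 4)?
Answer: -245/2 ≈ -122.50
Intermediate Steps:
u(q) = 35/2 (u(q) = -1 + (½)*37 = -1 + 37/2 = 35/2)
u(91)*(-3 - 4) = 35*(-3 - 4)/2 = (35/2)*(-7) = -245/2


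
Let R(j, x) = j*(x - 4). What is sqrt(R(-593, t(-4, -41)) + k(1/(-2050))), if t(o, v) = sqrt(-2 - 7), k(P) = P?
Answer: sqrt(398733118 - 299049900*I)/410 ≈ 51.658 - 17.219*I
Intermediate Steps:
t(o, v) = 3*I (t(o, v) = sqrt(-9) = 3*I)
R(j, x) = j*(-4 + x)
sqrt(R(-593, t(-4, -41)) + k(1/(-2050))) = sqrt(-593*(-4 + 3*I) + 1/(-2050)) = sqrt((2372 - 1779*I) - 1/2050) = sqrt(4862599/2050 - 1779*I)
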